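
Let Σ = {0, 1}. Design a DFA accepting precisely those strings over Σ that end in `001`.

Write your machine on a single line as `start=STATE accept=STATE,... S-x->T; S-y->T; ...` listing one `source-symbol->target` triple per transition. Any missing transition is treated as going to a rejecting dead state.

start=q0; accept=q3; q0-0->q1; q0-1->q0; q1-0->q2; q1-1->q0; q2-0->q2; q2-1->q3; q3-0->q1; q3-1->q0

Remember how much of `001` the current input suffix matches. State q0 means no match yet; q1 means the last symbol is `0`; q2 means the last 2 symbols are `00`; q3 means the last 3 symbols are `001`. Only q3 accepts. On a mismatch, fall back to the longest proper suffix that is still a prefix of `001`.
4 states suffice.
        0   1  
>  q0   q1  q0 
   q1   q2  q0 
   q2   q2  q3 
 * q3   q1  q0 
(> = start, * = accepting)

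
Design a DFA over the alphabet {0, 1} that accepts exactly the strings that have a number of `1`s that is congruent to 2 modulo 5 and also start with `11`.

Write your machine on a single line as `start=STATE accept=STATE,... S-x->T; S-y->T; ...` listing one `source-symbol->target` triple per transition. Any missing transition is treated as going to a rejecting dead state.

start=A; accept=D; A-0->B; A-1->C; B-0->B; B-1->B; C-0->B; C-1->D; D-0->D; D-1->E; E-0->E; E-1->F; F-0->F; F-1->G; G-0->G; G-1->H; H-0->H; H-1->D

Run two small machines in parallel and take their product. One (5 states) tracks the count of `1`s modulo 5; the other (4 states) tracks whether the input so far still matches the prefix `11`. Each combined state is a pair, one component from each; accept when both components accept. Minimizing collapses redundant product states.
With 8 states:
       0  1 
>  A   B  C 
   B   B  B 
   C   B  D 
 * D   D  E 
   E   E  F 
   F   F  G 
   G   G  H 
   H   H  D 
(> = start, * = accepting)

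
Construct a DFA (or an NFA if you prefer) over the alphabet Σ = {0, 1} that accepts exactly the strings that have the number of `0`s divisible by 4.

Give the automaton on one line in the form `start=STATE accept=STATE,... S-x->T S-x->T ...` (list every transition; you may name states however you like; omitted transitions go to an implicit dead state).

The only thing that matters is how many `0`s have appeared, reduced mod 4. Use one state per residue: q0 for 0, …, q3 for 3. Reading `0` moves to the next residue; anything else stays put. q0 is accepting.
With 4 states:
        0   1  
>* q0   q1  q0 
   q1   q2  q1 
   q2   q3  q2 
   q3   q0  q3 
(> = start, * = accepting)

start=q0 accept=q0 q0-0->q1 q0-1->q0 q1-0->q2 q1-1->q1 q2-0->q3 q2-1->q2 q3-0->q0 q3-1->q3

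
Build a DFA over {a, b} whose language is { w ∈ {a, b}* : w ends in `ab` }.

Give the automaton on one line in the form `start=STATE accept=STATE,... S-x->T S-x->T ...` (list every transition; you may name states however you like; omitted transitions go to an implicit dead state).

Remember how much of `ab` the current input suffix matches. State S0 means no match yet; S1 means the last symbol is `a`; S2 means the last 2 symbols are `ab`. Only S2 accepts. On a mismatch, fall back to the longest proper suffix that is still a prefix of `ab`.
A 3-state machine:
        a   b  
>  S0   S1  S0 
   S1   S1  S2 
 * S2   S1  S0 
(> = start, * = accepting)

start=S0 accept=S2 S0-a->S1 S0-b->S0 S1-a->S1 S1-b->S2 S2-a->S1 S2-b->S0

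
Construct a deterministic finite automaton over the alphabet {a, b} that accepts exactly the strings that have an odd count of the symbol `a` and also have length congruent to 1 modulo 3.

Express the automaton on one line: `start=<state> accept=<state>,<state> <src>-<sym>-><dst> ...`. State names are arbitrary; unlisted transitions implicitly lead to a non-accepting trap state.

start=q0 accept=q1 q0-a->q1 q0-b->q2 q1-a->q3 q1-b->q4 q2-a->q4 q2-b->q3 q3-a->q5 q3-b->q0 q4-a->q0 q4-b->q5 q5-a->q2 q5-b->q1

Build one automaton per condition and run them in lockstep. One (2 states) tracks the count of `a`s modulo 2; the other (3 states) tracks the input length modulo 3. Each combined state is a pair, one component from each; accept when both components accept.
        a   b  
>  q0   q1  q2 
 * q1   q3  q4 
   q2   q4  q3 
   q3   q5  q0 
   q4   q0  q5 
   q5   q2  q1 
(> = start, * = accepting)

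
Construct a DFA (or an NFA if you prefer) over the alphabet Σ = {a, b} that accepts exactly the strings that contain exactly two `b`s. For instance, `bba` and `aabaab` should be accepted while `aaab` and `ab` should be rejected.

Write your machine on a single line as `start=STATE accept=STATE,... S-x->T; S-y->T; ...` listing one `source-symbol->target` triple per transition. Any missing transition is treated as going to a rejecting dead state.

start=q0; accept=q2; q0-a->q0; q0-b->q1; q1-a->q1; q1-b->q2; q2-a->q2; q2-b->q3; q3-a->q3; q3-b->q3

Count `b`s, saturating at 3: states q0 through q2 mean 0 through 2 `b`s seen; q3 means more than 2. Each `b` increments (capped at q3); other symbols loop. Accept from {q2}.
With 4 states:
        a   b  
>  q0   q0  q1 
   q1   q1  q2 
 * q2   q2  q3 
   q3   q3  q3 
(> = start, * = accepting)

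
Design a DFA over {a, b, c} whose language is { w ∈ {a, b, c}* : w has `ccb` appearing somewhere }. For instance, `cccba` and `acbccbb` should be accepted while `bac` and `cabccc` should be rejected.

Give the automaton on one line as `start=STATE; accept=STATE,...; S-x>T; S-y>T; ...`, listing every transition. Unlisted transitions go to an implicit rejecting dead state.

start=q0; accept=q3; q0-a>q0; q0-b>q0; q0-c>q1; q1-a>q0; q1-b>q0; q1-c>q2; q2-a>q0; q2-b>q3; q2-c>q2; q3-a>q3; q3-b>q3; q3-c>q3

Track how much of `ccb` has been matched so far: state q0 is no progress, q3 is the absorbing accept state reached once `ccb` has occurred. Intermediate states record partial matches; on a mismatch, fall back to the longest reusable overlap.
With 4 states:
        a   b   c  
>  q0   q0  q0  q1 
   q1   q0  q0  q2 
   q2   q0  q3  q2 
 * q3   q3  q3  q3 
(> = start, * = accepting)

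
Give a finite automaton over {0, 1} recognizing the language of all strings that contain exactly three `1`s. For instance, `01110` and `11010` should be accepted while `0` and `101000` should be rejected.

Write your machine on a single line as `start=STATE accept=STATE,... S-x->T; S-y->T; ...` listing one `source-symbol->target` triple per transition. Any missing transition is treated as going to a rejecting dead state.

Only the number of `1`s matters, and only up to 4. Make a chain q0 → q1 → q2 → q3 → q4 advanced by each `1` (with q4 absorbing); every other symbol self-loops. The accepting set is {q3}.
A 5-state machine:
        0   1  
>  q0   q0  q1 
   q1   q1  q2 
   q2   q2  q3 
 * q3   q3  q4 
   q4   q4  q4 
(> = start, * = accepting)

start=q0; accept=q3; q0-0->q0; q0-1->q1; q1-0->q1; q1-1->q2; q2-0->q2; q2-1->q3; q3-0->q3; q3-1->q4; q4-0->q4; q4-1->q4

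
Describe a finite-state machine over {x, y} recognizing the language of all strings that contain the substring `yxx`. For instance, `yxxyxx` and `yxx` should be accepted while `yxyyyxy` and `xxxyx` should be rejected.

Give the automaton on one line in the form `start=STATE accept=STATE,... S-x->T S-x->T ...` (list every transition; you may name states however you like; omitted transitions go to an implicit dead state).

States q0..q2 record the length of the longest prefix of `yxx` that matches the current input suffix. Reaching q3 means `yxx` has been seen, and we stay there forever. Accept from q3.
With 4 states:
        x   y  
>  q0   q0  q1 
   q1   q2  q1 
   q2   q3  q1 
 * q3   q3  q3 
(> = start, * = accepting)

start=q0 accept=q3 q0-x->q0 q0-y->q1 q1-x->q2 q1-y->q1 q2-x->q3 q2-y->q1 q3-x->q3 q3-y->q3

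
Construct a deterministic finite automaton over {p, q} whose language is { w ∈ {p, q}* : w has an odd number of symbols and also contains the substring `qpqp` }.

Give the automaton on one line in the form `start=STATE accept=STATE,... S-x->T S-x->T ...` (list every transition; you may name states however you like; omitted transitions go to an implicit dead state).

start=s0 accept=s9 s0-p->s1 s0-q->s2 s1-p->s0 s1-q->s3 s2-p->s4 s2-q->s3 s3-p->s5 s3-q->s2 s4-p->s1 s4-q->s6 s5-p->s0 s5-q->s7 s6-p->s8 s6-q->s3 s7-p->s9 s7-q->s2 s8-p->s9 s8-q->s9 s9-p->s8 s9-q->s8

Handle the two conditions separately and then intersect. One (2 states) tracks the input length modulo 2; the other (5 states) tracks whether and how much of `qpqp` has been seen. Each combined state is a pair, one component from each; accept when both components accept.
With 10 states:
        p   q  
>  s0   s1  s2 
   s1   s0  s3 
   s2   s4  s3 
   s3   s5  s2 
   s4   s1  s6 
   s5   s0  s7 
   s6   s8  s3 
   s7   s9  s2 
   s8   s9  s9 
 * s9   s8  s8 
(> = start, * = accepting)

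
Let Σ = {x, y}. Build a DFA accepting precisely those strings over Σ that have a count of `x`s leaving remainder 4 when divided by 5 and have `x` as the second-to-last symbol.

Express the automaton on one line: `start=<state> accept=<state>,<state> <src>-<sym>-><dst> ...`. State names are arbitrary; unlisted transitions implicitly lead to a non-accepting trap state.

Handle the two conditions separately and then intersect. One (5 states) tracks the count of `x`s modulo 5; the other (7 states) tracks the last 2 symbols read. Each combined state is a pair, one component from each; accept when both components accept.
23 states suffice.
          x    y  
>  s0     s1   s2 
   s1     s3   s4 
   s2     s5   s6 
   s3     s7   s8 
   s4     s9  s10 
   s5     s3   s4 
   s6     s5   s6 
   s7    s11  s12 
   s8    s13  s14 
   s9     s7   s8 
   s10    s9  s10 
 * s11   s15  s16 
   s12   s17  s18 
   s13   s11  s12 
   s14   s13  s14 
   s15   s19  s20 
 * s16   s21  s22 
   s17   s15  s16 
   s18   s17  s18 
   s19    s3   s4 
   s20    s5   s6 
   s21   s19  s20 
   s22   s21  s22 
(> = start, * = accepting)

start=s0 accept=s11,s16 s0-x->s1 s0-y->s2 s1-x->s3 s1-y->s4 s2-x->s5 s2-y->s6 s3-x->s7 s3-y->s8 s4-x->s9 s4-y->s10 s5-x->s3 s5-y->s4 s6-x->s5 s6-y->s6 s7-x->s11 s7-y->s12 s8-x->s13 s8-y->s14 s9-x->s7 s9-y->s8 s10-x->s9 s10-y->s10 s11-x->s15 s11-y->s16 s12-x->s17 s12-y->s18 s13-x->s11 s13-y->s12 s14-x->s13 s14-y->s14 s15-x->s19 s15-y->s20 s16-x->s21 s16-y->s22 s17-x->s15 s17-y->s16 s18-x->s17 s18-y->s18 s19-x->s3 s19-y->s4 s20-x->s5 s20-y->s6 s21-x->s19 s21-y->s20 s22-x->s21 s22-y->s22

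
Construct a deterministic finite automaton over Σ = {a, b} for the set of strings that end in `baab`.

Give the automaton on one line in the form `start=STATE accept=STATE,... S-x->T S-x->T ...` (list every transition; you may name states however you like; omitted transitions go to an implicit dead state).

Let each state record the length of the longest suffix of the input read so far that is also a prefix of `baab`. S1 means the last symbol is `b`; S2 means the last 2 symbols are `ba`; S3 means the last 3 symbols are `baa`; S4 means the last 4 symbols are `baab`. Accept only at S4, where the string currently ends in `baab`.
        a   b  
>  S0   S0  S1 
   S1   S2  S1 
   S2   S3  S1 
   S3   S0  S4 
 * S4   S2  S1 
(> = start, * = accepting)

start=S0 accept=S4 S0-a->S0 S0-b->S1 S1-a->S2 S1-b->S1 S2-a->S3 S2-b->S1 S3-a->S0 S3-b->S4 S4-a->S2 S4-b->S1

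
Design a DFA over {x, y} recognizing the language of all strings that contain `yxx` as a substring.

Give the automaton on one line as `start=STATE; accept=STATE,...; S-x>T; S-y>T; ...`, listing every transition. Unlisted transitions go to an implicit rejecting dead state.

States S0..S2 record the length of the longest prefix of `yxx` that matches the current input suffix. Reaching S3 means `yxx` has been seen, and we stay there forever. Accept from S3.
4 states suffice.
        x   y  
>  S0   S0  S1 
   S1   S2  S1 
   S2   S3  S1 
 * S3   S3  S3 
(> = start, * = accepting)

start=S0; accept=S3; S0-x>S0; S0-y>S1; S1-x>S2; S1-y>S1; S2-x>S3; S2-y>S1; S3-x>S3; S3-y>S3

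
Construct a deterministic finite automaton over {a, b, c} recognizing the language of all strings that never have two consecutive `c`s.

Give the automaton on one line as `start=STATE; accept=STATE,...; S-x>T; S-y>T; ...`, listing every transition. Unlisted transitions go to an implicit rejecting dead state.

Track partial matches of the forbidden pattern `cc`. State s2 is a dead state reached once `cc` has occurred; every other state accepts. s0 means no part of `cc` is currently matched.
        a   b   c  
>* s0   s0  s0  s1 
 * s1   s0  s0  s2 
   s2   s2  s2  s2 
(> = start, * = accepting)

start=s0; accept=s0,s1; s0-a>s0; s0-b>s0; s0-c>s1; s1-a>s0; s1-b>s0; s1-c>s2; s2-a>s2; s2-b>s2; s2-c>s2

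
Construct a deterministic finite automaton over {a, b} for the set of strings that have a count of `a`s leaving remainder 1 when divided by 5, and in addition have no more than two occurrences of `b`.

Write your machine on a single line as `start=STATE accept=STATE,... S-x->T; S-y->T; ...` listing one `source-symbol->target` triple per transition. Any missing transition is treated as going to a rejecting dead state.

Build one automaton per condition and run them in lockstep. The first has 5 states tracking the count of `a`s modulo 5; the second has 4 states tracking the count of `b`s, saturating at 3. A product state is a pair (one from each), accepting exactly when both do. Minimizing collapses redundant product states.
16 states suffice.
          a    b  
>  q0     q1   q2 
 * q1     q3   q4 
   q2     q4   q5 
   q3     q6   q7 
 * q4     q7   q8 
   q5     q8   q9 
   q6    q10  q11 
   q7    q11  q12 
 * q8    q12   q9 
   q9     q9   q9 
   q10    q0  q13 
   q11   q13  q14 
   q12   q14   q9 
   q13    q2  q15 
   q14   q15   q9 
   q15    q5   q9 
(> = start, * = accepting)

start=q0; accept=q1,q4,q8; q0-a->q1; q0-b->q2; q1-a->q3; q1-b->q4; q2-a->q4; q2-b->q5; q3-a->q6; q3-b->q7; q4-a->q7; q4-b->q8; q5-a->q8; q5-b->q9; q6-a->q10; q6-b->q11; q7-a->q11; q7-b->q12; q8-a->q12; q8-b->q9; q9-a->q9; q9-b->q9; q10-a->q0; q10-b->q13; q11-a->q13; q11-b->q14; q12-a->q14; q12-b->q9; q13-a->q2; q13-b->q15; q14-a->q15; q14-b->q9; q15-a->q5; q15-b->q9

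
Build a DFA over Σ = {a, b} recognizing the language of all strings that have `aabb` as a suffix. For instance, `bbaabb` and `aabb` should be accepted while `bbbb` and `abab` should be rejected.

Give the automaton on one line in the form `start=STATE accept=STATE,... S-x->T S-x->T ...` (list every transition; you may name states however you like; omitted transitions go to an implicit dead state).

start=S0 accept=S4 S0-a->S1 S0-b->S0 S1-a->S2 S1-b->S0 S2-a->S2 S2-b->S3 S3-a->S1 S3-b->S4 S4-a->S1 S4-b->S0

Remember how much of `aabb` the current input suffix matches. State S0 means no match yet; S1 means the last symbol is `a`; S2 means the last 2 symbols are `aa`; S3 means the last 3 symbols are `aab`; S4 means the last 4 symbols are `aabb`. Only S4 accepts. On a mismatch, fall back to the longest proper suffix that is still a prefix of `aabb`.
5 states suffice.
        a   b  
>  S0   S1  S0 
   S1   S2  S0 
   S2   S2  S3 
   S3   S1  S4 
 * S4   S1  S0 
(> = start, * = accepting)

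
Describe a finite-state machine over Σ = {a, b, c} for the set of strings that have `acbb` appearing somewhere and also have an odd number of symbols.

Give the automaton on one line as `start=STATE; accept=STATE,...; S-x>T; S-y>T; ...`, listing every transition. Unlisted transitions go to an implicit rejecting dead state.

Run two small machines in parallel and take their product. One (5 states) tracks whether and how much of `acbb` has been seen; the other (2 states) tracks the input length modulo 2. Each combined state is a pair, one component from each; accept when both components accept.
With 10 states:
        a   b   c  
>  S0   S1  S2  S2 
   S1   S3  S0  S4 
   S2   S3  S0  S0 
   S3   S1  S2  S5 
   S4   S1  S6  S2 
   S5   S3  S7  S0 
   S6   S3  S8  S0 
   S7   S1  S9  S2 
   S8   S9  S9  S9 
 * S9   S8  S8  S8 
(> = start, * = accepting)

start=S0; accept=S9; S0-a>S1; S0-b>S2; S0-c>S2; S1-a>S3; S1-b>S0; S1-c>S4; S2-a>S3; S2-b>S0; S2-c>S0; S3-a>S1; S3-b>S2; S3-c>S5; S4-a>S1; S4-b>S6; S4-c>S2; S5-a>S3; S5-b>S7; S5-c>S0; S6-a>S3; S6-b>S8; S6-c>S0; S7-a>S1; S7-b>S9; S7-c>S2; S8-a>S9; S8-b>S9; S8-c>S9; S9-a>S8; S9-b>S8; S9-c>S8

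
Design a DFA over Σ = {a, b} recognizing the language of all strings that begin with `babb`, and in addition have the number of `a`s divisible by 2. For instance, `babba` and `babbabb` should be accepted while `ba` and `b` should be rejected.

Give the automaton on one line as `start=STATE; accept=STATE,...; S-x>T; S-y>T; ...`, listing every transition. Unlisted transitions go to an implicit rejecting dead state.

start=S0; accept=S7; S0-a>S1; S0-b>S2; S1-a>S3; S1-b>S1; S2-a>S4; S2-b>S3; S3-a>S1; S3-b>S3; S4-a>S3; S4-b>S5; S5-a>S3; S5-b>S6; S6-a>S7; S6-b>S6; S7-a>S6; S7-b>S7

Build one automaton per condition and run them in lockstep. The first has 6 states tracking whether the input so far still matches the prefix `babb`; the second has 2 states tracking the count of `a`s modulo 2. A product state is a pair (one from each), accepting exactly when both do.
8 states suffice.
        a   b  
>  S0   S1  S2 
   S1   S3  S1 
   S2   S4  S3 
   S3   S1  S3 
   S4   S3  S5 
   S5   S3  S6 
   S6   S7  S6 
 * S7   S6  S7 
(> = start, * = accepting)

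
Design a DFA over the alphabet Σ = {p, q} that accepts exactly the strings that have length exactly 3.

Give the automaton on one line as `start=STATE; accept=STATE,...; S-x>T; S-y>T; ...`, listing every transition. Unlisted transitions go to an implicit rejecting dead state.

We only need to distinguish lengths 0, 1, …, 3, and '>3'. Chain s0 → s1 → s2 → s3 → s4 on every symbol, with s4 looping. Accepting states: {s3}.
        p   q  
>  s0   s1  s1 
   s1   s2  s2 
   s2   s3  s3 
 * s3   s4  s4 
   s4   s4  s4 
(> = start, * = accepting)

start=s0; accept=s3; s0-p>s1; s0-q>s1; s1-p>s2; s1-q>s2; s2-p>s3; s2-q>s3; s3-p>s4; s3-q>s4; s4-p>s4; s4-q>s4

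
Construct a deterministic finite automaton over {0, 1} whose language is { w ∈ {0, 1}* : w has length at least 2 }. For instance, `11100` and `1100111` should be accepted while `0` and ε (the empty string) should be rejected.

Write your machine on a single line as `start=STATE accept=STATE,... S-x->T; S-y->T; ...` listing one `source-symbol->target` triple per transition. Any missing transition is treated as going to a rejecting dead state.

start=q0; accept=q2,q3; q0-0->q1; q0-1->q1; q1-0->q2; q1-1->q2; q2-0->q3; q2-1->q3; q3-0->q3; q3-1->q3

We only need to distinguish lengths 0, 1, …, 2, and '>2'. Chain q0 → q1 → q2 → q3 on every symbol, with q3 looping. Accepting states: {q2, q3}.
        0   1  
>  q0   q1  q1 
   q1   q2  q2 
 * q2   q3  q3 
 * q3   q3  q3 
(> = start, * = accepting)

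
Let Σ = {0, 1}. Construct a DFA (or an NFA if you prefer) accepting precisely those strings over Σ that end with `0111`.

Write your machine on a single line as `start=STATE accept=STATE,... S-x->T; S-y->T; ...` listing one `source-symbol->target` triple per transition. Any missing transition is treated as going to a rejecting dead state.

Remember how much of `0111` the current input suffix matches. State q0 means no match yet; q1 means the last symbol is `0`; q2 means the last 2 symbols are `01`; q3 means the last 3 symbols are `011`; q4 means the last 4 symbols are `0111`. Only q4 accepts. On a mismatch, fall back to the longest proper suffix that is still a prefix of `0111`.
With 5 states:
        0   1  
>  q0   q1  q0 
   q1   q1  q2 
   q2   q1  q3 
   q3   q1  q4 
 * q4   q1  q0 
(> = start, * = accepting)

start=q0; accept=q4; q0-0->q1; q0-1->q0; q1-0->q1; q1-1->q2; q2-0->q1; q2-1->q3; q3-0->q1; q3-1->q4; q4-0->q1; q4-1->q0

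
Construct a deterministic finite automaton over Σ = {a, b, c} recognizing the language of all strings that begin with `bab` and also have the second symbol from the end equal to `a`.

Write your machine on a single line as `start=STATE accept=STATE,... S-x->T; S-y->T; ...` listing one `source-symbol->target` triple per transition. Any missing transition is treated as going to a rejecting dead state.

Build one automaton per condition and run them in lockstep. One (5 states) tracks whether the input so far still matches the prefix `bab`; the other (13 states) tracks the last 2 symbols read. Each combined state is a pair, one component from each; accept when both components accept. Minimizing collapses redundant product states.
With 8 states:
        a   b   c  
>  q0   q1  q2  q1 
   q1   q1  q1  q1 
   q2   q3  q1  q1 
   q3   q1  q4  q1 
 * q4   q5  q6  q6 
   q5   q7  q4  q4 
   q6   q5  q6  q6 
 * q7   q7  q4  q4 
(> = start, * = accepting)

start=q0; accept=q4,q7; q0-a->q1; q0-b->q2; q0-c->q1; q1-a->q1; q1-b->q1; q1-c->q1; q2-a->q3; q2-b->q1; q2-c->q1; q3-a->q1; q3-b->q4; q3-c->q1; q4-a->q5; q4-b->q6; q4-c->q6; q5-a->q7; q5-b->q4; q5-c->q4; q6-a->q5; q6-b->q6; q6-c->q6; q7-a->q7; q7-b->q4; q7-c->q4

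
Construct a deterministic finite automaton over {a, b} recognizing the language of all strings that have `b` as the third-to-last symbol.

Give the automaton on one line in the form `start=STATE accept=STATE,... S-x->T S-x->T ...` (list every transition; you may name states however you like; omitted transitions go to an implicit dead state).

start=q0 accept=q11,q12,q13,q14 q0-a->q1 q0-b->q2 q1-a->q3 q1-b->q4 q2-a->q5 q2-b->q6 q3-a->q7 q3-b->q8 q4-a->q9 q4-b->q10 q5-a->q11 q5-b->q12 q6-a->q13 q6-b->q14 q7-a->q7 q7-b->q8 q8-a->q9 q8-b->q10 q9-a->q11 q9-b->q12 q10-a->q13 q10-b->q14 q11-a->q7 q11-b->q8 q12-a->q9 q12-b->q10 q13-a->q11 q13-b->q12 q14-a->q13 q14-b->q14

A DFA must remember the last 3 symbols (since which symbol is third-to-last isn't known until the input ends). Use one state per possible window of the last ≤3 symbols; accept from those whose window starts with `b`.
With 15 states:
          a    b  
>  q0     q1   q2 
   q1     q3   q4 
   q2     q5   q6 
   q3     q7   q8 
   q4     q9  q10 
   q5    q11  q12 
   q6    q13  q14 
   q7     q7   q8 
   q8     q9  q10 
   q9    q11  q12 
   q10   q13  q14 
 * q11    q7   q8 
 * q12    q9  q10 
 * q13   q11  q12 
 * q14   q13  q14 
(> = start, * = accepting)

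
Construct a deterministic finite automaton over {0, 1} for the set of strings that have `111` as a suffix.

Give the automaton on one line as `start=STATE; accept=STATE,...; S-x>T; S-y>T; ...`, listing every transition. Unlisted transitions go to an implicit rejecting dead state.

start=s0; accept=s3; s0-0>s0; s0-1>s1; s1-0>s0; s1-1>s2; s2-0>s0; s2-1>s3; s3-0>s0; s3-1>s3

Let each state record the length of the longest suffix of the input read so far that is also a prefix of `111`. s1 means the last symbol is `1`; s2 means the last 2 symbols are `11`; s3 means the last 3 symbols are `111`. Accept only at s3, where the string currently ends in `111`.
With 4 states:
        0   1  
>  s0   s0  s1 
   s1   s0  s2 
   s2   s0  s3 
 * s3   s0  s3 
(> = start, * = accepting)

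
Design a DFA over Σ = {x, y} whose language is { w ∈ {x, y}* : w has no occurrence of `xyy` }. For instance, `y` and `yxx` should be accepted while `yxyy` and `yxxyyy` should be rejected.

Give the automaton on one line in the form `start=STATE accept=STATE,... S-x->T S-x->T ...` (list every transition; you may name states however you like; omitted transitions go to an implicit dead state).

This is the complement of 'contains `xyy`'. Use the same substring-matching states — s0 through s3 holding how much of `xyy` has just been matched — but flip the accepting set: everything except the trap s3 accepts.
With 4 states:
        x   y  
>* s0   s1  s0 
 * s1   s1  s2 
 * s2   s1  s3 
   s3   s3  s3 
(> = start, * = accepting)

start=s0 accept=s0,s1,s2 s0-x->s1 s0-y->s0 s1-x->s1 s1-y->s2 s2-x->s1 s2-y->s3 s3-x->s3 s3-y->s3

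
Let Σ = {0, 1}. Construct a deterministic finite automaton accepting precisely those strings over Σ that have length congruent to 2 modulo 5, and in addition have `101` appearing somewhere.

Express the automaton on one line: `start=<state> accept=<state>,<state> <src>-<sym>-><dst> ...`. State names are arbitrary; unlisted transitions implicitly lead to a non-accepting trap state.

start=S0 accept=S19 S0-0->S1 S0-1->S2 S1-0->S3 S1-1->S4 S2-0->S5 S2-1->S4 S3-0->S6 S3-1->S7 S4-0->S8 S4-1->S7 S5-0->S6 S5-1->S9 S6-0->S10 S6-1->S11 S7-0->S12 S7-1->S11 S8-0->S10 S8-1->S13 S9-0->S13 S9-1->S13 S10-0->S0 S10-1->S14 S11-0->S15 S11-1->S14 S12-0->S0 S12-1->S16 S13-0->S16 S13-1->S16 S14-0->S17 S14-1->S2 S15-0->S1 S15-1->S18 S16-0->S18 S16-1->S18 S17-0->S3 S17-1->S19 S18-0->S19 S18-1->S19 S19-0->S9 S19-1->S9

Build one automaton per condition and run them in lockstep. One (5 states) tracks the input length modulo 5; the other (4 states) tracks whether and how much of `101` has been seen. Each combined state is a pair, one component from each; accept when both components accept.
          0    1  
>  S0     S1   S2 
   S1     S3   S4 
   S2     S5   S4 
   S3     S6   S7 
   S4     S8   S7 
   S5     S6   S9 
   S6    S10  S11 
   S7    S12  S11 
   S8    S10  S13 
   S9    S13  S13 
   S10    S0  S14 
   S11   S15  S14 
   S12    S0  S16 
   S13   S16  S16 
   S14   S17   S2 
   S15    S1  S18 
   S16   S18  S18 
   S17    S3  S19 
   S18   S19  S19 
 * S19    S9   S9 
(> = start, * = accepting)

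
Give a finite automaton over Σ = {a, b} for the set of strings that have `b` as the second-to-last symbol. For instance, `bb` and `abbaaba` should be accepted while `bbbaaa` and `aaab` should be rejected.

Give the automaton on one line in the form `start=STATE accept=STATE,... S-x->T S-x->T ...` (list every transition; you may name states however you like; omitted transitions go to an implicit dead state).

start=s0 accept=s5,s6 s0-a->s1 s0-b->s2 s1-a->s3 s1-b->s4 s2-a->s5 s2-b->s6 s3-a->s3 s3-b->s4 s4-a->s5 s4-b->s6 s5-a->s3 s5-b->s4 s6-a->s5 s6-b->s6

A DFA must remember the last 2 symbols (since which symbol is second-to-last isn't known until the input ends). Use one state per possible window of the last ≤2 symbols; accept from those whose window starts with `b`.
With 7 states:
        a   b  
>  s0   s1  s2 
   s1   s3  s4 
   s2   s5  s6 
   s3   s3  s4 
   s4   s5  s6 
 * s5   s3  s4 
 * s6   s5  s6 
(> = start, * = accepting)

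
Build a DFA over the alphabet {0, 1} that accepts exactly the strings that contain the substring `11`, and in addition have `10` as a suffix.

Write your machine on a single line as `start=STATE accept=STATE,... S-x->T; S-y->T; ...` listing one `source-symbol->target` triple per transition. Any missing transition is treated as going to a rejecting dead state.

Handle the two conditions separately and then intersect. One (3 states) tracks whether and how much of `11` has been seen; the other (3 states) tracks how much of the suffix `10` has currently been matched. Each combined state is a pair, one component from each; accept when both components accept. After merging equivalent states the machine shrinks.
        0   1  
>  q0   q0  q1 
   q1   q0  q2 
   q2   q3  q2 
 * q3   q4  q2 
   q4   q4  q2 
(> = start, * = accepting)

start=q0; accept=q3; q0-0->q0; q0-1->q1; q1-0->q0; q1-1->q2; q2-0->q3; q2-1->q2; q3-0->q4; q3-1->q2; q4-0->q4; q4-1->q2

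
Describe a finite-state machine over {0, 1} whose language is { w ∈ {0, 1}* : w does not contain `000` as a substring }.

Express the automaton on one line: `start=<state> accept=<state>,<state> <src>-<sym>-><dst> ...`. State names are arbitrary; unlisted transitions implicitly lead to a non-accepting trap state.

start=s0 accept=s0,s1,s2 s0-0->s1 s0-1->s0 s1-0->s2 s1-1->s0 s2-0->s3 s2-1->s0 s3-0->s3 s3-1->s3

This is the complement of 'contains `000`'. Use the same substring-matching states — s0 through s3 holding how much of `000` has just been matched — but flip the accepting set: everything except the trap s3 accepts.
A 4-state machine:
        0   1  
>* s0   s1  s0 
 * s1   s2  s0 
 * s2   s3  s0 
   s3   s3  s3 
(> = start, * = accepting)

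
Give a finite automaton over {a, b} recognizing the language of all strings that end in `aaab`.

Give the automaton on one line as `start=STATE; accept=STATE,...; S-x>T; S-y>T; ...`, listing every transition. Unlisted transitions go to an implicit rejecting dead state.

Remember how much of `aaab` the current input suffix matches. State S0 means no match yet; S1 means the last symbol is `a`; S2 means the last 2 symbols are `aa`; S3 means the last 3 symbols are `aaa`; S4 means the last 4 symbols are `aaab`. Only S4 accepts. On a mismatch, fall back to the longest proper suffix that is still a prefix of `aaab`.
A 5-state machine:
        a   b  
>  S0   S1  S0 
   S1   S2  S0 
   S2   S3  S0 
   S3   S3  S4 
 * S4   S1  S0 
(> = start, * = accepting)

start=S0; accept=S4; S0-a>S1; S0-b>S0; S1-a>S2; S1-b>S0; S2-a>S3; S2-b>S0; S3-a>S3; S3-b>S4; S4-a>S1; S4-b>S0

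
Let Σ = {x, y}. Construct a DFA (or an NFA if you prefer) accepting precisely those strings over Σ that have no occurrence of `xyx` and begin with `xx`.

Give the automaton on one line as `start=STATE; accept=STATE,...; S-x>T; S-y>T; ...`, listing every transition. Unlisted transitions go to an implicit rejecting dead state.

Build one automaton per condition and run them in lockstep. One (4 states) tracks partial matches of the forbidden pattern `xyx`; the other (4 states) tracks whether the input so far still matches the prefix `xx`. Each combined state is a pair, one component from each; accept when both components accept.
With 10 states:
        x   y  
>  S0   S1  S2 
   S1   S3  S4 
   S2   S5  S2 
 * S3   S3  S6 
   S4   S7  S2 
   S5   S5  S4 
 * S6   S8  S9 
   S7   S7  S7 
   S8   S8  S8 
 * S9   S3  S9 
(> = start, * = accepting)

start=S0; accept=S3,S6,S9; S0-x>S1; S0-y>S2; S1-x>S3; S1-y>S4; S2-x>S5; S2-y>S2; S3-x>S3; S3-y>S6; S4-x>S7; S4-y>S2; S5-x>S5; S5-y>S4; S6-x>S8; S6-y>S9; S7-x>S7; S7-y>S7; S8-x>S8; S8-y>S8; S9-x>S3; S9-y>S9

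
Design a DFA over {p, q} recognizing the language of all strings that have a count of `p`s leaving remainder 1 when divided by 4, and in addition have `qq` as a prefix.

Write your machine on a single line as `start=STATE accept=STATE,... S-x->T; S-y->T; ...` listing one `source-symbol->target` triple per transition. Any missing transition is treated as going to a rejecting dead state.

Build one automaton per condition and run them in lockstep. One (4 states) tracks the count of `p`s modulo 4; the other (4 states) tracks whether the input so far still matches the prefix `qq`. Each combined state is a pair, one component from each; accept when both components accept. After merging equivalent states the machine shrinks.
A 7-state machine:
       p  q 
>  A   B  C 
   B   B  B 
   C   B  D 
   D   E  D 
 * E   F  E 
   F   G  F 
   G   D  G 
(> = start, * = accepting)

start=A; accept=E; A-p->B; A-q->C; B-p->B; B-q->B; C-p->B; C-q->D; D-p->E; D-q->D; E-p->F; E-q->E; F-p->G; F-q->F; G-p->D; G-q->G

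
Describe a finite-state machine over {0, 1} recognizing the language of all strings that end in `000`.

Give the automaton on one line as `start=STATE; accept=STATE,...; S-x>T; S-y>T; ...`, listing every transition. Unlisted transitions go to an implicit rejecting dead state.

start=s0; accept=s3; s0-0>s1; s0-1>s0; s1-0>s2; s1-1>s0; s2-0>s3; s2-1>s0; s3-0>s3; s3-1>s0

Let each state record the length of the longest suffix of the input read so far that is also a prefix of `000`. s1 means the last symbol is `0`; s2 means the last 2 symbols are `00`; s3 means the last 3 symbols are `000`. Accept only at s3, where the string currently ends in `000`.
        0   1  
>  s0   s1  s0 
   s1   s2  s0 
   s2   s3  s0 
 * s3   s3  s0 
(> = start, * = accepting)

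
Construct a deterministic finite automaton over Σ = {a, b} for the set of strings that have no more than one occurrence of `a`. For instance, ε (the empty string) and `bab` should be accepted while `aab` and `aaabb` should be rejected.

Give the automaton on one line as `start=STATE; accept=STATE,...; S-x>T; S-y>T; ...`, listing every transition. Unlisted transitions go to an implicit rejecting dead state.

Only the number of `a`s matters, and only up to 2. Make a chain S0 → S1 → S2 advanced by each `a` (with S2 absorbing); every other symbol self-loops. The accepting set is {S0, S1}.
A 3-state machine:
        a   b  
>* S0   S1  S0 
 * S1   S2  S1 
   S2   S2  S2 
(> = start, * = accepting)

start=S0; accept=S0,S1; S0-a>S1; S0-b>S0; S1-a>S2; S1-b>S1; S2-a>S2; S2-b>S2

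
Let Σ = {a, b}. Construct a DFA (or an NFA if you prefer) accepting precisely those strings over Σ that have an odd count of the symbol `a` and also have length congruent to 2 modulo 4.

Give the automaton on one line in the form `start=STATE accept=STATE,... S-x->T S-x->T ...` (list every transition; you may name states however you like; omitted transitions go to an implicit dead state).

Run two small machines in parallel and take their product. One (2 states) tracks the count of `a`s modulo 2; the other (4 states) tracks the input length modulo 4. Each combined state is a pair, one component from each; accept when both components accept.
With 8 states:
        a   b  
>  q0   q1  q2 
   q1   q3  q4 
   q2   q4  q3 
   q3   q5  q6 
 * q4   q6  q5 
   q5   q0  q7 
   q6   q7  q0 
   q7   q2  q1 
(> = start, * = accepting)

start=q0 accept=q4 q0-a->q1 q0-b->q2 q1-a->q3 q1-b->q4 q2-a->q4 q2-b->q3 q3-a->q5 q3-b->q6 q4-a->q6 q4-b->q5 q5-a->q0 q5-b->q7 q6-a->q7 q6-b->q0 q7-a->q2 q7-b->q1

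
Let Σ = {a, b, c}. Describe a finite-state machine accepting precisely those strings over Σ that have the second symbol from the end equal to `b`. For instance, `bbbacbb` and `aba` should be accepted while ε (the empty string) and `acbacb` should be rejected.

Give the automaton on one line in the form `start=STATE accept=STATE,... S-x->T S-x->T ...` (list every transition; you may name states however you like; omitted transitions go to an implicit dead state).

Because acceptance depends on a position counted from the end, the machine has to buffer the most recent 2 symbols. Make each state the string of the last up-to-2 symbols read; on input `x` shift the window left and append `x`. Accept when the buffered window has length 2 and begins with `b`.
13 states suffice.
          a    b    c  
>  q0     q1   q2   q3 
   q1     q4   q5   q6 
   q2     q7   q8   q9 
   q3    q10  q11  q12 
   q4     q4   q5   q6 
   q5     q7   q8   q9 
   q6    q10  q11  q12 
 * q7     q4   q5   q6 
 * q8     q7   q8   q9 
 * q9    q10  q11  q12 
   q10    q4   q5   q6 
   q11    q7   q8   q9 
   q12   q10  q11  q12 
(> = start, * = accepting)

start=q0 accept=q7,q8,q9 q0-a->q1 q0-b->q2 q0-c->q3 q1-a->q4 q1-b->q5 q1-c->q6 q2-a->q7 q2-b->q8 q2-c->q9 q3-a->q10 q3-b->q11 q3-c->q12 q4-a->q4 q4-b->q5 q4-c->q6 q5-a->q7 q5-b->q8 q5-c->q9 q6-a->q10 q6-b->q11 q6-c->q12 q7-a->q4 q7-b->q5 q7-c->q6 q8-a->q7 q8-b->q8 q8-c->q9 q9-a->q10 q9-b->q11 q9-c->q12 q10-a->q4 q10-b->q5 q10-c->q6 q11-a->q7 q11-b->q8 q11-c->q9 q12-a->q10 q12-b->q11 q12-c->q12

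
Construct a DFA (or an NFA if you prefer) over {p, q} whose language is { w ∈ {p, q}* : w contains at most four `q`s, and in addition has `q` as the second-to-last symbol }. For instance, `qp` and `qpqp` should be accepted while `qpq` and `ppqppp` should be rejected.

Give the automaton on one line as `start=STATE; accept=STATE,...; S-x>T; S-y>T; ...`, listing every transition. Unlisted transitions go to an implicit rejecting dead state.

Run two small machines in parallel and take their product. One (6 states) tracks the count of `q`s, saturating at 5; the other (7 states) tracks the last 2 symbols read. Each combined state is a pair, one component from each; accept when both components accept. Equivalent product states are then merged.
With 16 states:
       p  q 
>  A   A  B 
   B   C  D 
 * C   E  F 
 * D   G  H 
   E   E  F 
   F   G  H 
 * G   I  J 
 * H   K  L 
   I   I  J 
   J   K  L 
 * K   M  N 
 * L   O  P 
   M   M  N 
   N   O  P 
 * O   P  P 
   P   P  P 
(> = start, * = accepting)

start=A; accept=C,D,G,H,K,L,O; A-p>A; A-q>B; B-p>C; B-q>D; C-p>E; C-q>F; D-p>G; D-q>H; E-p>E; E-q>F; F-p>G; F-q>H; G-p>I; G-q>J; H-p>K; H-q>L; I-p>I; I-q>J; J-p>K; J-q>L; K-p>M; K-q>N; L-p>O; L-q>P; M-p>M; M-q>N; N-p>O; N-q>P; O-p>P; O-q>P; P-p>P; P-q>P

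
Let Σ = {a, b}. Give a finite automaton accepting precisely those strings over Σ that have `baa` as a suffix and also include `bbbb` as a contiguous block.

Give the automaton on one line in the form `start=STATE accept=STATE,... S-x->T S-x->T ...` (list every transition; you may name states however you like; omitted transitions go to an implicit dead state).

Run two small machines in parallel and take their product. The first has 4 states tracking how much of the suffix `baa` has currently been matched; the second has 5 states tracking whether and how much of `bbbb` has been seen. A product state is a pair (one from each), accepting exactly when both do. After merging equivalent states the machine shrinks.
8 states suffice.
        a   b  
>  s0   s0  s1 
   s1   s0  s2 
   s2   s0  s3 
   s3   s0  s4 
   s4   s5  s4 
   s5   s6  s4 
 * s6   s7  s4 
   s7   s7  s4 
(> = start, * = accepting)

start=s0 accept=s6 s0-a->s0 s0-b->s1 s1-a->s0 s1-b->s2 s2-a->s0 s2-b->s3 s3-a->s0 s3-b->s4 s4-a->s5 s4-b->s4 s5-a->s6 s5-b->s4 s6-a->s7 s6-b->s4 s7-a->s7 s7-b->s4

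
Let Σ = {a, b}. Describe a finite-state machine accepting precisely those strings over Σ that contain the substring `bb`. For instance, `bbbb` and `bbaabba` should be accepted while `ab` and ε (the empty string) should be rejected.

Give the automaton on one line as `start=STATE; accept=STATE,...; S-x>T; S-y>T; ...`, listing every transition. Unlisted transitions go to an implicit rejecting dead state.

Track how much of `bb` has been matched so far: state s0 is no progress, s2 is the absorbing accept state reached once `bb` has occurred. Intermediate states record partial matches; on a mismatch, fall back to the longest reusable overlap.
A 3-state machine:
        a   b  
>  s0   s0  s1 
   s1   s0  s2 
 * s2   s2  s2 
(> = start, * = accepting)

start=s0; accept=s2; s0-a>s0; s0-b>s1; s1-a>s0; s1-b>s2; s2-a>s2; s2-b>s2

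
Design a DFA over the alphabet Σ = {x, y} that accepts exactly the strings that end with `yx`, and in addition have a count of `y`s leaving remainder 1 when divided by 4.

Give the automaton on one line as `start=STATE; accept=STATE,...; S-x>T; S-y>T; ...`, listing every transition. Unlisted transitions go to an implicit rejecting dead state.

Handle the two conditions separately and then intersect. The first has 3 states tracking how much of the suffix `yx` has currently been matched; the second has 4 states tracking the count of `y`s modulo 4. A product state is a pair (one from each), accepting exactly when both do. After merging equivalent states the machine shrinks.
With 6 states:
        x   y  
>  q0   q0  q1 
   q1   q2  q3 
 * q2   q4  q3 
   q3   q3  q5 
   q4   q4  q3 
   q5   q5  q0 
(> = start, * = accepting)

start=q0; accept=q2; q0-x>q0; q0-y>q1; q1-x>q2; q1-y>q3; q2-x>q4; q2-y>q3; q3-x>q3; q3-y>q5; q4-x>q4; q4-y>q3; q5-x>q5; q5-y>q0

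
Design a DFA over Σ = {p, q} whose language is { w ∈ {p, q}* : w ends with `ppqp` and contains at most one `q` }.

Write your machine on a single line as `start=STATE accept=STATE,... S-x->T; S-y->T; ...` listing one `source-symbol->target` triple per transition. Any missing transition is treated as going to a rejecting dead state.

start=s0; accept=s9; s0-p->s1; s0-q->s2; s1-p->s3; s1-q->s2; s2-p->s4; s2-q->s5; s3-p->s3; s3-q->s6; s4-p->s7; s4-q->s5; s5-p->s8; s5-q->s5; s6-p->s9; s6-q->s5; s7-p->s7; s7-q->s10; s8-p->s11; s8-q->s5; s9-p->s7; s9-q->s5; s10-p->s12; s10-q->s5; s11-p->s11; s11-q->s10; s12-p->s11; s12-q->s5

Handle the two conditions separately and then intersect. The first has 5 states tracking how much of the suffix `ppqp` has currently been matched; the second has 3 states tracking the count of `q`s, saturating at 2. A product state is a pair (one from each), accepting exactly when both do.
A 13-state machine:
          p    q  
>  s0     s1   s2 
   s1     s3   s2 
   s2     s4   s5 
   s3     s3   s6 
   s4     s7   s5 
   s5     s8   s5 
   s6     s9   s5 
   s7     s7  s10 
   s8    s11   s5 
 * s9     s7   s5 
   s10   s12   s5 
   s11   s11  s10 
   s12   s11   s5 
(> = start, * = accepting)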